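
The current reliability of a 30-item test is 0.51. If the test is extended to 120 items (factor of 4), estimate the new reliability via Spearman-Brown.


r_new = (n * rxx) / (1 + (n-1) * rxx)
r_new = (4 * 0.51) / (1 + 3 * 0.51)
r_new = 2.04 / 2.53
r_new = 0.8063

0.8063


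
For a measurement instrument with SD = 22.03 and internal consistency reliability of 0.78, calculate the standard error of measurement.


SEM = SD * sqrt(1 - rxx)
SEM = 22.03 * sqrt(1 - 0.78)
SEM = 22.03 * sqrt(0.22) = 22.03 * 0.469042
SEM = 10.333

10.333


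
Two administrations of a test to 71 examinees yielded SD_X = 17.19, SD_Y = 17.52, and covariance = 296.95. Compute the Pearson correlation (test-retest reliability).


r = cov(X,Y) / (SD_X * SD_Y)
r = 296.95 / (17.19 * 17.52)
r = 296.95 / 301.1688
r = 0.986

0.986


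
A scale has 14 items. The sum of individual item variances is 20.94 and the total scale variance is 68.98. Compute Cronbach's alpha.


alpha = (k/(k-1)) * (1 - sum(si^2)/s_total^2)
= (14/13) * (1 - 20.94/68.98)
alpha = 0.75

0.75


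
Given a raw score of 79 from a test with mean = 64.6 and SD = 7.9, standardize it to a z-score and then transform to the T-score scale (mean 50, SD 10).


z = (X - mean) / SD = (79 - 64.6) / 7.9
z = 14.4 / 7.9
z = 1.8228
T-score = T = 50 + 10z
Carry z at full precision (z = 14.4 / 7.9) into the conversion:
T-score = 50 + 10 * (14.4 / 7.9) = 50 + 144 / 7.9
T-score = 50 + 18.2278
T-score = 68.2278

68.2278


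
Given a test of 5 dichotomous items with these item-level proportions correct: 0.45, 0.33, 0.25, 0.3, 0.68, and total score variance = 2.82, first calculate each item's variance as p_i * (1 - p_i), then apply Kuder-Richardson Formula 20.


For each item, compute p_i * q_i:
  Item 1: 0.45 * 0.55 = 0.2475
  Item 2: 0.33 * 0.67 = 0.2211
  Item 3: 0.25 * 0.75 = 0.1875
  Item 4: 0.3 * 0.7 = 0.21
  Item 5: 0.68 * 0.32 = 0.2176
Sum(p_i * q_i) = 0.2475 + 0.2211 + 0.1875 + 0.21 + 0.2176 = 1.0837
KR-20 = (k/(k-1)) * (1 - Sum(p_i*q_i) / Var_total)
= (5/4) * (1 - 1.0837/2.82)
= 1.25 * 0.6157
KR-20 = 0.7696

0.7696


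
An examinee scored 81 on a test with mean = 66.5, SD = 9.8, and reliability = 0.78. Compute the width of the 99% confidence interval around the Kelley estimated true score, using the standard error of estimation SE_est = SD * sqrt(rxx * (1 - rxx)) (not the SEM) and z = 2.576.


True score estimate = 0.78*81 + 0.22*66.5 = 77.81
SE_est = SD * sqrt(rxx * (1 - rxx)) = 9.8 * sqrt(0.78 * 0.22) = 9.8 * sqrt(0.1716) = 4.059614
CI = T_est +/- z * SE_est, so width = 2 * z * SE_est = 2 * 2.576 * 4.059614
Width = 20.9151

20.9151


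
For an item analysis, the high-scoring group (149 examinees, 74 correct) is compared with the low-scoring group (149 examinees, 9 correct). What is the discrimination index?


p_upper = 74/149 = 0.4966
p_lower = 9/149 = 0.0604
D = 0.4966 - 0.0604 = 0.4362

0.4362


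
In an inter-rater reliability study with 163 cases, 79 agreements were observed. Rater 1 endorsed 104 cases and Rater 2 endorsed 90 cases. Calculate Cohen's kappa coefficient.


P_o = 79/163 = 0.484663
P_e = (104*90 + 59*73) / 26569 = 0.514396
kappa = (P_o - P_e) / (1 - P_e)
kappa = (0.484663 - 0.514396) / (1 - 0.514396)
kappa = -0.0612

-0.0612


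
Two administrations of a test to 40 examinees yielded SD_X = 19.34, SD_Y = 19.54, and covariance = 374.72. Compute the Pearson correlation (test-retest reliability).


r = cov(X,Y) / (SD_X * SD_Y)
r = 374.72 / (19.34 * 19.54)
r = 374.72 / 377.9036
r = 0.9916

0.9916


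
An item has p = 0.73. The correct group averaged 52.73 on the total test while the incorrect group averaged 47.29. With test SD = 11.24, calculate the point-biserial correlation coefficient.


q = 1 - p = 0.27
rpb = ((M1 - M0) / SD) * sqrt(p * q)
rpb = ((52.73 - 47.29) / 11.24) * sqrt(0.73 * 0.27)
rpb = 0.2149

0.2149


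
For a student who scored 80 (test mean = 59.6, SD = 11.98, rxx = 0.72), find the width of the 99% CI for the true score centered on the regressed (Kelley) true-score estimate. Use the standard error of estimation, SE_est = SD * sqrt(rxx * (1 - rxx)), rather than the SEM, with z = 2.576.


True score estimate = 0.72*80 + 0.28*59.6 = 74.288
SE_est = SD * sqrt(rxx * (1 - rxx)) = 11.98 * sqrt(0.72 * 0.28) = 11.98 * sqrt(0.2016) = 5.379007
CI = T_est +/- z * SE_est, so width = 2 * z * SE_est = 2 * 2.576 * 5.379007
Width = 27.7126

27.7126


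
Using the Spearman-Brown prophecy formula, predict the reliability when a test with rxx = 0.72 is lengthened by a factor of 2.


r_new = (n * rxx) / (1 + (n-1) * rxx)
r_new = (2 * 0.72) / (1 + 1 * 0.72)
r_new = 1.44 / 1.72
r_new = 0.8372

0.8372


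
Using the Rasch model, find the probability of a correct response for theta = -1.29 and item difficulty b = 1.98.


theta - b = -1.29 - 1.98 = -3.27
exp(-(theta - b)) = exp(3.27) = 26.3113
P = 1 / (1 + 26.3113)
P = 0.0366

0.0366


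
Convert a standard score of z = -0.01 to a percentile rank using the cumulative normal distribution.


CDF(z) = 0.5 * (1 + erf(z/sqrt(2)))
erf(-0.0071) = -0.008
CDF = 0.496
Percentile rank = 0.496 * 100 = 49.6

49.6


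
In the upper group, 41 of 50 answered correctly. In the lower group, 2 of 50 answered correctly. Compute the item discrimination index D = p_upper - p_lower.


p_upper = 41/50 = 0.82
p_lower = 2/50 = 0.04
D = 0.82 - 0.04 = 0.78

0.78


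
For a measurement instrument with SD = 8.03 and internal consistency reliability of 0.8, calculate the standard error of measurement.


SEM = SD * sqrt(1 - rxx)
SEM = 8.03 * sqrt(1 - 0.8)
SEM = 8.03 * sqrt(0.2) = 8.03 * 0.447214
SEM = 3.5911

3.5911


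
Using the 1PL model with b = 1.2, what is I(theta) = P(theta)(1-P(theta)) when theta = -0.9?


P = 1/(1+exp(-(-0.9-1.2))) = 0.1091
I = P*(1-P) = 0.1091 * 0.8909
I = 0.0972

0.0972


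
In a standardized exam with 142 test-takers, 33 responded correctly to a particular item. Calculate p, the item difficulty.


Item difficulty p = number correct / total examinees
p = 33 / 142
p = 0.2324

0.2324


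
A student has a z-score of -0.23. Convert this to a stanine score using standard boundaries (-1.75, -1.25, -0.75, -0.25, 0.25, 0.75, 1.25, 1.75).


Stanine boundaries: [-1.75, -1.25, -0.75, -0.25, 0.25, 0.75, 1.25, 1.75]
z = -0.23
Check each boundary:
  z >= -1.75 -> could be stanine 2
  z >= -1.25 -> could be stanine 3
  z >= -0.75 -> could be stanine 4
  z >= -0.25 -> could be stanine 5
  z < 0.25
  z < 0.75
  z < 1.25
  z < 1.75
Highest qualifying boundary gives stanine = 5

5


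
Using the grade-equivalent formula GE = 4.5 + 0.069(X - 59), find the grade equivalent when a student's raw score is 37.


raw - median = 37 - 59 = -22
slope * diff = 0.069 * -22 = -1.518
GE = 4.5 + -1.518
GE = 2.982

2.982


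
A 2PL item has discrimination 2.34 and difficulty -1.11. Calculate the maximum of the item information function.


For 2PL, max info at theta = b = -1.11
I_max = a^2 / 4 = 2.34^2 / 4
= 5.4756 / 4
I_max = 1.3689

1.3689


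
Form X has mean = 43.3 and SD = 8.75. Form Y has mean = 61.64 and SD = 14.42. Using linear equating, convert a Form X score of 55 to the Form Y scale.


slope = SD_Y / SD_X = 14.42 / 8.75 ~ 1.648
intercept = mean_Y - slope * mean_X = 61.64 - (14.42 / 8.75) * 43.3 ~ -9.7184
Y = slope * X + intercept. To avoid rounding drift from the rounded slope/intercept, evaluate the equivalent form Y = mean_Y + SD_Y * (X - mean_X) / SD_X at full precision:
Y = 61.64 + 14.42 * (55 - 43.3) / 8.75
Y = 61.64 + 14.42 * 11.7 / 8.75
Y = 61.64 + 168.714 / 8.75
Y = 61.64 + 19.2816
Y = 80.9216

80.9216


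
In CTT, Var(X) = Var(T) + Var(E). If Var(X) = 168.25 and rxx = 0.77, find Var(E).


var_true = rxx * var_obs = 0.77 * 168.25 = 129.5525
var_error = var_obs - var_true
var_error = 168.25 - 129.5525
var_error = 38.6975

38.6975


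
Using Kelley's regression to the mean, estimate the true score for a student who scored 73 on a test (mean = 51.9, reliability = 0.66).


T_est = rxx * X + (1 - rxx) * mean
T_est = 0.66 * 73 + 0.34 * 51.9
T_est = 48.18 + 17.646
T_est = 65.826

65.826


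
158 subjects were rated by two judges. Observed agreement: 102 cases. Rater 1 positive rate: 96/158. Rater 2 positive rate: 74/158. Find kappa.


P_o = 102/158 = 0.64557
P_e = (96*74 + 62*84) / 24964 = 0.49319
kappa = (P_o - P_e) / (1 - P_e)
kappa = (0.64557 - 0.49319) / (1 - 0.49319)
kappa = 0.3007

0.3007


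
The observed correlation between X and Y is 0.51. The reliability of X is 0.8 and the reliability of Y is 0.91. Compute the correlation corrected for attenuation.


r_corrected = rxy / sqrt(rxx * ryy)
= 0.51 / sqrt(0.8 * 0.91)
= 0.51 / sqrt(0.728)
= 0.51 / 0.853229
r_corrected = 0.5977

0.5977


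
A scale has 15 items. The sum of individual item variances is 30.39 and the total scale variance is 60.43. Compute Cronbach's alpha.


alpha = (k/(k-1)) * (1 - sum(si^2)/s_total^2)
= (15/14) * (1 - 30.39/60.43)
alpha = 0.5326

0.5326


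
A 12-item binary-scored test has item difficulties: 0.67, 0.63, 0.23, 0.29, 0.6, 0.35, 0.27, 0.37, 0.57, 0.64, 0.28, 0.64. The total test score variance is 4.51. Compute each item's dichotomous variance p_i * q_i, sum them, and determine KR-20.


For each item, compute p_i * q_i:
  Item 1: 0.67 * 0.33 = 0.2211
  Item 2: 0.63 * 0.37 = 0.2331
  Item 3: 0.23 * 0.77 = 0.1771
  Item 4: 0.29 * 0.71 = 0.2059
  Item 5: 0.6 * 0.4 = 0.24
  Item 6: 0.35 * 0.65 = 0.2275
  Item 7: 0.27 * 0.73 = 0.1971
  Item 8: 0.37 * 0.63 = 0.2331
  Item 9: 0.57 * 0.43 = 0.2451
  Item 10: 0.64 * 0.36 = 0.2304
  Item 11: 0.28 * 0.72 = 0.2016
  Item 12: 0.64 * 0.36 = 0.2304
Sum(p_i * q_i) = 0.2211 + 0.2331 + 0.1771 + 0.2059 + 0.24 + 0.2275 + 0.1971 + 0.2331 + 0.2451 + 0.2304 + 0.2016 + 0.2304 = 2.6424
KR-20 = (k/(k-1)) * (1 - Sum(p_i*q_i) / Var_total)
= (12/11) * (1 - 2.6424/4.51)
= 1.0909 * 0.4141
KR-20 = 0.4517

0.4517


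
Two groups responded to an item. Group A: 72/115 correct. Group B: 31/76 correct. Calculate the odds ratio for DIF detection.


Odds_A = 72/43 = 1.6744
Odds_B = 31/45 = 0.6889
OR = Odds_A / Odds_B = 1.6744 / 0.6889
Exactly, OR = (72 * 45) / (43 * 31) = 3240 / 1333
OR = 2.4306

2.4306


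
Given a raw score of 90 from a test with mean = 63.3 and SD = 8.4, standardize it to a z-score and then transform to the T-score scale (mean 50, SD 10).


z = (X - mean) / SD = (90 - 63.3) / 8.4
z = 26.7 / 8.4
z = 3.1786
T-score = T = 50 + 10z
Carry z at full precision (z = 26.7 / 8.4) into the conversion:
T-score = 50 + 10 * (26.7 / 8.4) = 50 + 267 / 8.4
T-score = 50 + 31.7857
T-score = 81.7857

81.7857


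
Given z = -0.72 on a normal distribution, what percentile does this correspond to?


CDF(z) = 0.5 * (1 + erf(z/sqrt(2)))
erf(-0.5091) = -0.5285
CDF = 0.2358
Percentile rank = 0.2358 * 100 = 23.58

23.58


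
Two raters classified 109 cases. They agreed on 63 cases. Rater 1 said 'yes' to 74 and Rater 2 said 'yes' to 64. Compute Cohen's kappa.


P_o = 63/109 = 0.577982
P_e = (74*64 + 35*45) / 11881 = 0.531184
kappa = (P_o - P_e) / (1 - P_e)
kappa = (0.577982 - 0.531184) / (1 - 0.531184)
kappa = 0.0998

0.0998


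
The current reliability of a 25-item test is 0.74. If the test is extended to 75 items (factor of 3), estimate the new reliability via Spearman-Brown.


r_new = (n * rxx) / (1 + (n-1) * rxx)
r_new = (3 * 0.74) / (1 + 2 * 0.74)
r_new = 2.22 / 2.48
r_new = 0.8952

0.8952


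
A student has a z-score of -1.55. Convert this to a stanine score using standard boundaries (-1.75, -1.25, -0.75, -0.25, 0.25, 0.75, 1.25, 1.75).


Stanine boundaries: [-1.75, -1.25, -0.75, -0.25, 0.25, 0.75, 1.25, 1.75]
z = -1.55
Check each boundary:
  z >= -1.75 -> could be stanine 2
  z < -1.25
  z < -0.75
  z < -0.25
  z < 0.25
  z < 0.75
  z < 1.25
  z < 1.75
Highest qualifying boundary gives stanine = 2

2


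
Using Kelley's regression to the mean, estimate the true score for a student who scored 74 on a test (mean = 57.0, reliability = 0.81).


T_est = rxx * X + (1 - rxx) * mean
T_est = 0.81 * 74 + 0.19 * 57.0
T_est = 59.94 + 10.83
T_est = 70.77

70.77


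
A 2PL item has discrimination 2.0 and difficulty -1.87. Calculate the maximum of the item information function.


For 2PL, max info at theta = b = -1.87
I_max = a^2 / 4 = 2.0^2 / 4
= 4.0 / 4
I_max = 1.0

1.0


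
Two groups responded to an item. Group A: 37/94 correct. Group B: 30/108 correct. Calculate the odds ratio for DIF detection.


Odds_A = 37/57 = 0.6491
Odds_B = 30/78 = 0.3846
OR = Odds_A / Odds_B = 0.6491 / 0.3846
Exactly, OR = (37 * 78) / (57 * 30) = 2886 / 1710
OR = 1.6877

1.6877


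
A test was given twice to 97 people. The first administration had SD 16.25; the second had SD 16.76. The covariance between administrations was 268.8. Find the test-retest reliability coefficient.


r = cov(X,Y) / (SD_X * SD_Y)
r = 268.8 / (16.25 * 16.76)
r = 268.8 / 272.35
r = 0.987

0.987


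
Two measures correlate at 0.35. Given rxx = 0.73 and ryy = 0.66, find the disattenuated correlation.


r_corrected = rxy / sqrt(rxx * ryy)
= 0.35 / sqrt(0.73 * 0.66)
= 0.35 / sqrt(0.4818)
= 0.35 / 0.694118
r_corrected = 0.5042

0.5042


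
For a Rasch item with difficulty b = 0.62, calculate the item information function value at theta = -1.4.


P = 1/(1+exp(-(-1.4-0.62))) = 0.1171
I = P*(1-P) = 0.1171 * 0.8829
I = 0.1034

0.1034


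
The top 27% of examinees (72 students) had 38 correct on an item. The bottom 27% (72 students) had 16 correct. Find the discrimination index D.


p_upper = 38/72 = 0.5278
p_lower = 16/72 = 0.2222
D = 0.5278 - 0.2222 = 0.3056

0.3056


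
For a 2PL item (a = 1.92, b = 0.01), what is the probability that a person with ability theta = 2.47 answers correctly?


a*(theta - b) = 1.92 * (2.47 - 0.01) = 4.7232
exp(-4.7232) = 0.0089
P = 1 / (1 + 0.0089)
P = 0.9912

0.9912


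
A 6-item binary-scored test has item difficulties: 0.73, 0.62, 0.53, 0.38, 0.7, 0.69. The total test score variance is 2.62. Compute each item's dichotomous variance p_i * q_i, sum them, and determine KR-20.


For each item, compute p_i * q_i:
  Item 1: 0.73 * 0.27 = 0.1971
  Item 2: 0.62 * 0.38 = 0.2356
  Item 3: 0.53 * 0.47 = 0.2491
  Item 4: 0.38 * 0.62 = 0.2356
  Item 5: 0.7 * 0.3 = 0.21
  Item 6: 0.69 * 0.31 = 0.2139
Sum(p_i * q_i) = 0.1971 + 0.2356 + 0.2491 + 0.2356 + 0.21 + 0.2139 = 1.3413
KR-20 = (k/(k-1)) * (1 - Sum(p_i*q_i) / Var_total)
= (6/5) * (1 - 1.3413/2.62)
= 1.2 * 0.4881
KR-20 = 0.5857

0.5857


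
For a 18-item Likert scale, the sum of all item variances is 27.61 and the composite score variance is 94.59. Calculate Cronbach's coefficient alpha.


alpha = (k/(k-1)) * (1 - sum(si^2)/s_total^2)
= (18/17) * (1 - 27.61/94.59)
alpha = 0.7498

0.7498


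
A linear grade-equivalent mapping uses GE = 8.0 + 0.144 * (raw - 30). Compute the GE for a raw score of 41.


raw - median = 41 - 30 = 11
slope * diff = 0.144 * 11 = 1.584
GE = 8.0 + 1.584
GE = 9.584

9.584


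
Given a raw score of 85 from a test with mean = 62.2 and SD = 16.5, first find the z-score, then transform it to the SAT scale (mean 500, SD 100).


z = (X - mean) / SD = (85 - 62.2) / 16.5
z = 22.8 / 16.5
z = 1.3818
SAT-scale = SAT = 500 + 100z
Carry z at full precision (z = 22.8 / 16.5) into the conversion:
SAT-scale = 500 + 100 * (22.8 / 16.5) = 500 + 2280 / 16.5
SAT-scale = 500 + 138.1818
SAT-scale = 638.1818

638.1818


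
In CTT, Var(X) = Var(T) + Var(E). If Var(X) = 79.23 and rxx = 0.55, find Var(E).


var_true = rxx * var_obs = 0.55 * 79.23 = 43.5765
var_error = var_obs - var_true
var_error = 79.23 - 43.5765
var_error = 35.6535

35.6535


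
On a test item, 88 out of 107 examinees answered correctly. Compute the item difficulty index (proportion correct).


Item difficulty p = number correct / total examinees
p = 88 / 107
p = 0.8224

0.8224


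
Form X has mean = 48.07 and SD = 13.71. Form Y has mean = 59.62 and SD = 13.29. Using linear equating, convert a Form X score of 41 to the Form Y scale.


slope = SD_Y / SD_X = 13.29 / 13.71 ~ 0.9694
intercept = mean_Y - slope * mean_X = 59.62 - (13.29 / 13.71) * 48.07 ~ 13.0226
Y = slope * X + intercept. To avoid rounding drift from the rounded slope/intercept, evaluate the equivalent form Y = mean_Y + SD_Y * (X - mean_X) / SD_X at full precision:
Y = 59.62 + 13.29 * (41 - 48.07) / 13.71
Y = 59.62 - 13.29 * 7.07 / 13.71
Y = 59.62 - 93.9603 / 13.71
Y = 59.62 - 6.8534
Y = 52.7666

52.7666


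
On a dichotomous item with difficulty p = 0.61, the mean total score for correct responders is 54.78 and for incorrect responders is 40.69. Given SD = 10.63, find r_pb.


q = 1 - p = 0.39
rpb = ((M1 - M0) / SD) * sqrt(p * q)
rpb = ((54.78 - 40.69) / 10.63) * sqrt(0.61 * 0.39)
rpb = 0.6465

0.6465


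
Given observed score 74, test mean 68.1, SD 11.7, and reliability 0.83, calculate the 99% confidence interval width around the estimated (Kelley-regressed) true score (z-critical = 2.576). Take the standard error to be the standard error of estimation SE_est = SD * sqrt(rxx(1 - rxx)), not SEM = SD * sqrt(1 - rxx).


True score estimate = 0.83*74 + 0.17*68.1 = 72.997
SE_est = SD * sqrt(rxx * (1 - rxx)) = 11.7 * sqrt(0.83 * 0.17) = 11.7 * sqrt(0.1411) = 4.394904
CI = T_est +/- z * SE_est, so width = 2 * z * SE_est = 2 * 2.576 * 4.394904
Width = 22.6425

22.6425


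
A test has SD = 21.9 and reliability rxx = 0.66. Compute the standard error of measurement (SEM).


SEM = SD * sqrt(1 - rxx)
SEM = 21.9 * sqrt(1 - 0.66)
SEM = 21.9 * sqrt(0.34) = 21.9 * 0.583095
SEM = 12.7698

12.7698


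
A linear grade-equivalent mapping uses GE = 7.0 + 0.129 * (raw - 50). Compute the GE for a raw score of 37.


raw - median = 37 - 50 = -13
slope * diff = 0.129 * -13 = -1.677
GE = 7.0 + -1.677
GE = 5.323

5.323


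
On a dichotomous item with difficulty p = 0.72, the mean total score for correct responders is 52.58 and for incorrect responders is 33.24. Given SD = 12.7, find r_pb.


q = 1 - p = 0.28
rpb = ((M1 - M0) / SD) * sqrt(p * q)
rpb = ((52.58 - 33.24) / 12.7) * sqrt(0.72 * 0.28)
rpb = 0.6838

0.6838


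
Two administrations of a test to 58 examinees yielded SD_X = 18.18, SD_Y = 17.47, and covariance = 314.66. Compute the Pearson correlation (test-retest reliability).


r = cov(X,Y) / (SD_X * SD_Y)
r = 314.66 / (18.18 * 17.47)
r = 314.66 / 317.6046
r = 0.9907

0.9907


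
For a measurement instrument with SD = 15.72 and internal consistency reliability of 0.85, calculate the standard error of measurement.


SEM = SD * sqrt(1 - rxx)
SEM = 15.72 * sqrt(1 - 0.85)
SEM = 15.72 * sqrt(0.15) = 15.72 * 0.387298
SEM = 6.0883

6.0883


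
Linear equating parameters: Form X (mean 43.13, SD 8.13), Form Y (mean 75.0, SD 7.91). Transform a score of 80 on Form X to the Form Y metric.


slope = SD_Y / SD_X = 7.91 / 8.13 ~ 0.9729
intercept = mean_Y - slope * mean_X = 75.0 - (7.91 / 8.13) * 43.13 ~ 33.0371
Y = slope * X + intercept. To avoid rounding drift from the rounded slope/intercept, evaluate the equivalent form Y = mean_Y + SD_Y * (X - mean_X) / SD_X at full precision:
Y = 75.0 + 7.91 * (80 - 43.13) / 8.13
Y = 75.0 + 7.91 * 36.87 / 8.13
Y = 75.0 + 291.6417 / 8.13
Y = 75.0 + 35.8723
Y = 110.8723

110.8723


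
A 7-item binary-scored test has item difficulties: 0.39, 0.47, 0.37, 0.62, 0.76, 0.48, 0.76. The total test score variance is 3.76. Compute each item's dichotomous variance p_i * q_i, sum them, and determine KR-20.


For each item, compute p_i * q_i:
  Item 1: 0.39 * 0.61 = 0.2379
  Item 2: 0.47 * 0.53 = 0.2491
  Item 3: 0.37 * 0.63 = 0.2331
  Item 4: 0.62 * 0.38 = 0.2356
  Item 5: 0.76 * 0.24 = 0.1824
  Item 6: 0.48 * 0.52 = 0.2496
  Item 7: 0.76 * 0.24 = 0.1824
Sum(p_i * q_i) = 0.2379 + 0.2491 + 0.2331 + 0.2356 + 0.1824 + 0.2496 + 0.1824 = 1.5701
KR-20 = (k/(k-1)) * (1 - Sum(p_i*q_i) / Var_total)
= (7/6) * (1 - 1.5701/3.76)
= 1.1667 * 0.5824
KR-20 = 0.6795

0.6795


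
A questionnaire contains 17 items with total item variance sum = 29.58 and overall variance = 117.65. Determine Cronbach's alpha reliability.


alpha = (k/(k-1)) * (1 - sum(si^2)/s_total^2)
= (17/16) * (1 - 29.58/117.65)
alpha = 0.7954

0.7954


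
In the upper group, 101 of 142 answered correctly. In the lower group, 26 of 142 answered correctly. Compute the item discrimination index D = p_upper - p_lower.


p_upper = 101/142 = 0.7113
p_lower = 26/142 = 0.1831
D = 0.7113 - 0.1831 = 0.5282

0.5282


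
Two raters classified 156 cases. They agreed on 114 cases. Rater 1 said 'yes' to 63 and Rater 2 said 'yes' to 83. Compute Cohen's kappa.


P_o = 114/156 = 0.730769
P_e = (63*83 + 93*73) / 24336 = 0.493836
kappa = (P_o - P_e) / (1 - P_e)
kappa = (0.730769 - 0.493836) / (1 - 0.493836)
kappa = 0.4681

0.4681


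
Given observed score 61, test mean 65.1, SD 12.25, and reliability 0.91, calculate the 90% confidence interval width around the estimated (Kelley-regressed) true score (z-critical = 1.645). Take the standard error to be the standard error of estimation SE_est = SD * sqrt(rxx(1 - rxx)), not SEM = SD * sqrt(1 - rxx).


True score estimate = 0.91*61 + 0.09*65.1 = 61.369
SE_est = SD * sqrt(rxx * (1 - rxx)) = 12.25 * sqrt(0.91 * 0.09) = 12.25 * sqrt(0.0819) = 3.505727
CI = T_est +/- z * SE_est, so width = 2 * z * SE_est = 2 * 1.645 * 3.505727
Width = 11.5338

11.5338


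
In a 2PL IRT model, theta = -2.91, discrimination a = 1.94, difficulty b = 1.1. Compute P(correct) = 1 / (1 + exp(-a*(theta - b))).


a*(theta - b) = 1.94 * (-2.91 - 1.1) = -7.7794
exp(--7.7794) = 2390.8399
P = 1 / (1 + 2390.8399)
P = 0.0004

0.0004


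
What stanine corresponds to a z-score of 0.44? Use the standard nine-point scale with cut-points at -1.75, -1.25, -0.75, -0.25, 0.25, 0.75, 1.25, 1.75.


Stanine boundaries: [-1.75, -1.25, -0.75, -0.25, 0.25, 0.75, 1.25, 1.75]
z = 0.44
Check each boundary:
  z >= -1.75 -> could be stanine 2
  z >= -1.25 -> could be stanine 3
  z >= -0.75 -> could be stanine 4
  z >= -0.25 -> could be stanine 5
  z >= 0.25 -> could be stanine 6
  z < 0.75
  z < 1.25
  z < 1.75
Highest qualifying boundary gives stanine = 6

6


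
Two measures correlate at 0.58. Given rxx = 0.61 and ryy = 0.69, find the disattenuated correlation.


r_corrected = rxy / sqrt(rxx * ryy)
= 0.58 / sqrt(0.61 * 0.69)
= 0.58 / sqrt(0.4209)
= 0.58 / 0.648768
r_corrected = 0.894

0.894


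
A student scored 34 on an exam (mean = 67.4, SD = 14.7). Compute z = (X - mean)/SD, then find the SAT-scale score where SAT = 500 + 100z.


z = (X - mean) / SD = (34 - 67.4) / 14.7
z = -33.4 / 14.7
z = -2.2721
SAT-scale = SAT = 500 + 100z
Carry z at full precision (z = -33.4 / 14.7) into the conversion:
SAT-scale = 500 + 100 * (-33.4 / 14.7) = 500 + -3340 / 14.7
SAT-scale = 500 + -227.2109
SAT-scale = 272.7891

272.7891


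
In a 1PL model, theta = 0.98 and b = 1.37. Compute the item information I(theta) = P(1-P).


P = 1/(1+exp(-(0.98-1.37))) = 0.4037
I = P*(1-P) = 0.4037 * 0.5963
I = 0.2407

0.2407


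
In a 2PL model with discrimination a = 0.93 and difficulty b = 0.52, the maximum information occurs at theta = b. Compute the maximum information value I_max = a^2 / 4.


For 2PL, max info at theta = b = 0.52
I_max = a^2 / 4 = 0.93^2 / 4
= 0.8649 / 4
I_max = 0.2162

0.2162


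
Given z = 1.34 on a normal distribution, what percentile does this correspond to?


CDF(z) = 0.5 * (1 + erf(z/sqrt(2)))
erf(0.9475) = 0.8198
CDF = 0.9099
Percentile rank = 0.9099 * 100 = 90.99

90.99


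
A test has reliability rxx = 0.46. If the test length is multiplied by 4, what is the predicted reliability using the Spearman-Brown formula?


r_new = (n * rxx) / (1 + (n-1) * rxx)
r_new = (4 * 0.46) / (1 + 3 * 0.46)
r_new = 1.84 / 2.38
r_new = 0.7731

0.7731


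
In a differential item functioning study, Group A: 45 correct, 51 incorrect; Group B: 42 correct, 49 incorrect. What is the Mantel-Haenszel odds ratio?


Odds_A = 45/51 = 0.8824
Odds_B = 42/49 = 0.8571
OR = Odds_A / Odds_B = 0.8824 / 0.8571
Exactly, OR = (45 * 49) / (51 * 42) = 2205 / 2142
OR = 1.0294

1.0294


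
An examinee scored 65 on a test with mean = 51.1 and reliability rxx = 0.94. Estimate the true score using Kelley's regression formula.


T_est = rxx * X + (1 - rxx) * mean
T_est = 0.94 * 65 + 0.06 * 51.1
T_est = 61.1 + 3.066
T_est = 64.166

64.166


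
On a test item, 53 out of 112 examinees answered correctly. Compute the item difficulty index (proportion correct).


Item difficulty p = number correct / total examinees
p = 53 / 112
p = 0.4732

0.4732


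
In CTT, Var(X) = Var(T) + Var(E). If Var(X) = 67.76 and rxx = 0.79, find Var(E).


var_true = rxx * var_obs = 0.79 * 67.76 = 53.5304
var_error = var_obs - var_true
var_error = 67.76 - 53.5304
var_error = 14.2296

14.2296


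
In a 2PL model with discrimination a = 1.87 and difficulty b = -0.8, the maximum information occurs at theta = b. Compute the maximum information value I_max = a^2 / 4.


For 2PL, max info at theta = b = -0.8
I_max = a^2 / 4 = 1.87^2 / 4
= 3.4969 / 4
I_max = 0.8742

0.8742


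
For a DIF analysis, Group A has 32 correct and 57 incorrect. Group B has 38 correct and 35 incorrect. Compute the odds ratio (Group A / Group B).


Odds_A = 32/57 = 0.5614
Odds_B = 38/35 = 1.0857
OR = Odds_A / Odds_B = 0.5614 / 1.0857
Exactly, OR = (32 * 35) / (57 * 38) = 1120 / 2166
OR = 0.5171

0.5171


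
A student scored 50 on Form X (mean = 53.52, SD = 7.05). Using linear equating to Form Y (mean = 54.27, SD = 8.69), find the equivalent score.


slope = SD_Y / SD_X = 8.69 / 7.05 ~ 1.2326
intercept = mean_Y - slope * mean_X = 54.27 - (8.69 / 7.05) * 53.52 ~ -11.7
Y = slope * X + intercept. To avoid rounding drift from the rounded slope/intercept, evaluate the equivalent form Y = mean_Y + SD_Y * (X - mean_X) / SD_X at full precision:
Y = 54.27 + 8.69 * (50 - 53.52) / 7.05
Y = 54.27 - 8.69 * 3.52 / 7.05
Y = 54.27 - 30.5888 / 7.05
Y = 54.27 - 4.3388
Y = 49.9312

49.9312


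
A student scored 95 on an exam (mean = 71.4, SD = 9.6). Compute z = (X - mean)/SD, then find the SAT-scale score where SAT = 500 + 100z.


z = (X - mean) / SD = (95 - 71.4) / 9.6
z = 23.6 / 9.6
z = 2.4583
SAT-scale = SAT = 500 + 100z
Carry z at full precision (z = 23.6 / 9.6) into the conversion:
SAT-scale = 500 + 100 * (23.6 / 9.6) = 500 + 2360 / 9.6
SAT-scale = 500 + 245.8333
SAT-scale = 745.8333

745.8333


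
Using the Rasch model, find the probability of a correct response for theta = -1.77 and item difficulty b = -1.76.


theta - b = -1.77 - -1.76 = -0.01
exp(-(theta - b)) = exp(0.01) = 1.0101
P = 1 / (1 + 1.0101)
P = 0.4975

0.4975


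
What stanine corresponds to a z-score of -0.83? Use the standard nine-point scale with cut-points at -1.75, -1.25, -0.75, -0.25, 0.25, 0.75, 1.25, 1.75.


Stanine boundaries: [-1.75, -1.25, -0.75, -0.25, 0.25, 0.75, 1.25, 1.75]
z = -0.83
Check each boundary:
  z >= -1.75 -> could be stanine 2
  z >= -1.25 -> could be stanine 3
  z < -0.75
  z < -0.25
  z < 0.25
  z < 0.75
  z < 1.25
  z < 1.75
Highest qualifying boundary gives stanine = 3

3


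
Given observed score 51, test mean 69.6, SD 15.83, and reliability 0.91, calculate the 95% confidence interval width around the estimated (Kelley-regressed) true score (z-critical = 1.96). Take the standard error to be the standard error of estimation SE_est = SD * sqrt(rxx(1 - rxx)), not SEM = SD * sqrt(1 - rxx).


True score estimate = 0.91*51 + 0.09*69.6 = 52.674
SE_est = SD * sqrt(rxx * (1 - rxx)) = 15.83 * sqrt(0.91 * 0.09) = 15.83 * sqrt(0.0819) = 4.530257
CI = T_est +/- z * SE_est, so width = 2 * z * SE_est = 2 * 1.96 * 4.530257
Width = 17.7586

17.7586


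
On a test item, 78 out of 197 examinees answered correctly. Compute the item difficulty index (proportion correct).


Item difficulty p = number correct / total examinees
p = 78 / 197
p = 0.3959

0.3959


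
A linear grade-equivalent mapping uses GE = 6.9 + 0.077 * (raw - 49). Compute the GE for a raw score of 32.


raw - median = 32 - 49 = -17
slope * diff = 0.077 * -17 = -1.309
GE = 6.9 + -1.309
GE = 5.591

5.591


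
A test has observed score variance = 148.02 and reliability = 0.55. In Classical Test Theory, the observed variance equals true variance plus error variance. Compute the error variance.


var_true = rxx * var_obs = 0.55 * 148.02 = 81.411
var_error = var_obs - var_true
var_error = 148.02 - 81.411
var_error = 66.609

66.609


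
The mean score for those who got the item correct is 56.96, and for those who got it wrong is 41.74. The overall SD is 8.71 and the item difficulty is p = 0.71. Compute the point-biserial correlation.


q = 1 - p = 0.29
rpb = ((M1 - M0) / SD) * sqrt(p * q)
rpb = ((56.96 - 41.74) / 8.71) * sqrt(0.71 * 0.29)
rpb = 0.7929

0.7929


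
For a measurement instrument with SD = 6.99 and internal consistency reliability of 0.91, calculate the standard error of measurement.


SEM = SD * sqrt(1 - rxx)
SEM = 6.99 * sqrt(1 - 0.91)
SEM = 6.99 * sqrt(0.09) = 6.99 * 0.3
SEM = 2.097

2.097


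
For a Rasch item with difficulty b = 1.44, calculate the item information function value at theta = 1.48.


P = 1/(1+exp(-(1.48-1.44))) = 0.51
I = P*(1-P) = 0.51 * 0.49
I = 0.2499

0.2499


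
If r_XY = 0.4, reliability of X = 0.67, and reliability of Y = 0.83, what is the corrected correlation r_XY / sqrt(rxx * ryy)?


r_corrected = rxy / sqrt(rxx * ryy)
= 0.4 / sqrt(0.67 * 0.83)
= 0.4 / sqrt(0.5561)
= 0.4 / 0.745721
r_corrected = 0.5364

0.5364


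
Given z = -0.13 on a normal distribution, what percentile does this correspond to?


CDF(z) = 0.5 * (1 + erf(z/sqrt(2)))
erf(-0.0919) = -0.1034
CDF = 0.4483
Percentile rank = 0.4483 * 100 = 44.83

44.83


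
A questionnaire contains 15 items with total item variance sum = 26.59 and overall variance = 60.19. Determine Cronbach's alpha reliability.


alpha = (k/(k-1)) * (1 - sum(si^2)/s_total^2)
= (15/14) * (1 - 26.59/60.19)
alpha = 0.5981

0.5981


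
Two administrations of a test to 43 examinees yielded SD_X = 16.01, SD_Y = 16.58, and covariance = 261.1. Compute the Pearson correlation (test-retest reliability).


r = cov(X,Y) / (SD_X * SD_Y)
r = 261.1 / (16.01 * 16.58)
r = 261.1 / 265.4458
r = 0.9836

0.9836


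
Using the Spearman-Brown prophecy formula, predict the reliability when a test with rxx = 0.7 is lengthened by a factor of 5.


r_new = (n * rxx) / (1 + (n-1) * rxx)
r_new = (5 * 0.7) / (1 + 4 * 0.7)
r_new = 3.5 / 3.8
r_new = 0.9211

0.9211


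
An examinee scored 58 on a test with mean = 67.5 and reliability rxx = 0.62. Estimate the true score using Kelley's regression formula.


T_est = rxx * X + (1 - rxx) * mean
T_est = 0.62 * 58 + 0.38 * 67.5
T_est = 35.96 + 25.65
T_est = 61.61

61.61


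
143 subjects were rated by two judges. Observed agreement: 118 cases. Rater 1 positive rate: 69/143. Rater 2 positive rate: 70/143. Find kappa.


P_o = 118/143 = 0.825175
P_e = (69*70 + 74*73) / 20449 = 0.500367
kappa = (P_o - P_e) / (1 - P_e)
kappa = (0.825175 - 0.500367) / (1 - 0.500367)
kappa = 0.6501

0.6501


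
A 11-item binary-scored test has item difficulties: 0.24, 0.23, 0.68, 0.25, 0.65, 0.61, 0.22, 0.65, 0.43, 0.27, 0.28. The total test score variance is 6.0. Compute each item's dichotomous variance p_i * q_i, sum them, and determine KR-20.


For each item, compute p_i * q_i:
  Item 1: 0.24 * 0.76 = 0.1824
  Item 2: 0.23 * 0.77 = 0.1771
  Item 3: 0.68 * 0.32 = 0.2176
  Item 4: 0.25 * 0.75 = 0.1875
  Item 5: 0.65 * 0.35 = 0.2275
  Item 6: 0.61 * 0.39 = 0.2379
  Item 7: 0.22 * 0.78 = 0.1716
  Item 8: 0.65 * 0.35 = 0.2275
  Item 9: 0.43 * 0.57 = 0.2451
  Item 10: 0.27 * 0.73 = 0.1971
  Item 11: 0.28 * 0.72 = 0.2016
Sum(p_i * q_i) = 0.1824 + 0.1771 + 0.2176 + 0.1875 + 0.2275 + 0.2379 + 0.1716 + 0.2275 + 0.2451 + 0.1971 + 0.2016 = 2.2729
KR-20 = (k/(k-1)) * (1 - Sum(p_i*q_i) / Var_total)
= (11/10) * (1 - 2.2729/6.0)
= 1.1 * 0.6212
KR-20 = 0.6833

0.6833


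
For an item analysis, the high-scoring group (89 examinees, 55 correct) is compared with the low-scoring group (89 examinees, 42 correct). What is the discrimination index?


p_upper = 55/89 = 0.618
p_lower = 42/89 = 0.4719
D = 0.618 - 0.4719 = 0.1461

0.1461


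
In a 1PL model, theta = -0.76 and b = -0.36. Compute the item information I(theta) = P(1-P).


P = 1/(1+exp(-(-0.76--0.36))) = 0.4013
I = P*(1-P) = 0.4013 * 0.5987
I = 0.2403

0.2403


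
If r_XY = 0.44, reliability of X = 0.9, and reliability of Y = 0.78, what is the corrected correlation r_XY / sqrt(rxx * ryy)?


r_corrected = rxy / sqrt(rxx * ryy)
= 0.44 / sqrt(0.9 * 0.78)
= 0.44 / sqrt(0.702)
= 0.44 / 0.837854
r_corrected = 0.5252

0.5252


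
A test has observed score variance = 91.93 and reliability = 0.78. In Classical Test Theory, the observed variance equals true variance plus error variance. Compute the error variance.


var_true = rxx * var_obs = 0.78 * 91.93 = 71.7054
var_error = var_obs - var_true
var_error = 91.93 - 71.7054
var_error = 20.2246

20.2246


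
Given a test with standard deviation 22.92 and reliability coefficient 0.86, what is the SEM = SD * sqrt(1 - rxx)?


SEM = SD * sqrt(1 - rxx)
SEM = 22.92 * sqrt(1 - 0.86)
SEM = 22.92 * sqrt(0.14) = 22.92 * 0.374166
SEM = 8.5759

8.5759


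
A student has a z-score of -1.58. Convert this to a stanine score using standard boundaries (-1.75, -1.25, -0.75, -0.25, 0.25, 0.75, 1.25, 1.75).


Stanine boundaries: [-1.75, -1.25, -0.75, -0.25, 0.25, 0.75, 1.25, 1.75]
z = -1.58
Check each boundary:
  z >= -1.75 -> could be stanine 2
  z < -1.25
  z < -0.75
  z < -0.25
  z < 0.25
  z < 0.75
  z < 1.25
  z < 1.75
Highest qualifying boundary gives stanine = 2

2


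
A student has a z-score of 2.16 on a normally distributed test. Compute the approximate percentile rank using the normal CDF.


CDF(z) = 0.5 * (1 + erf(z/sqrt(2)))
erf(1.5274) = 0.9692
CDF = 0.9846
Percentile rank = 0.9846 * 100 = 98.46

98.46


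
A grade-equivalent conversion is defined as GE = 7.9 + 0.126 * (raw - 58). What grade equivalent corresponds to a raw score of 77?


raw - median = 77 - 58 = 19
slope * diff = 0.126 * 19 = 2.394
GE = 7.9 + 2.394
GE = 10.294

10.294


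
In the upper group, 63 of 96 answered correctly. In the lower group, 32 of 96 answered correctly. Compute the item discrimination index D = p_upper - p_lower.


p_upper = 63/96 = 0.6562
p_lower = 32/96 = 0.3333
D = 0.6562 - 0.3333 = 0.3229

0.3229


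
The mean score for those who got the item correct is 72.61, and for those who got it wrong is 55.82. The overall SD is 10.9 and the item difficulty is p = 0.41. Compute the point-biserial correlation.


q = 1 - p = 0.59
rpb = ((M1 - M0) / SD) * sqrt(p * q)
rpb = ((72.61 - 55.82) / 10.9) * sqrt(0.41 * 0.59)
rpb = 0.7576

0.7576


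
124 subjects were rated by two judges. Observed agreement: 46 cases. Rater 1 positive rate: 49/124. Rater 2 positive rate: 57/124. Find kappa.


P_o = 46/124 = 0.370968
P_e = (49*57 + 75*67) / 15376 = 0.508455
kappa = (P_o - P_e) / (1 - P_e)
kappa = (0.370968 - 0.508455) / (1 - 0.508455)
kappa = -0.2797

-0.2797


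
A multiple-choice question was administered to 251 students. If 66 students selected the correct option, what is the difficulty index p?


Item difficulty p = number correct / total examinees
p = 66 / 251
p = 0.2629

0.2629


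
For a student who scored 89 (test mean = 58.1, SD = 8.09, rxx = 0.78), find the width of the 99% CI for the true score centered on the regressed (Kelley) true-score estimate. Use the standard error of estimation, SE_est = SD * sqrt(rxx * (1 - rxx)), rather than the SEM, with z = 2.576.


True score estimate = 0.78*89 + 0.22*58.1 = 82.202
SE_est = SD * sqrt(rxx * (1 - rxx)) = 8.09 * sqrt(0.78 * 0.22) = 8.09 * sqrt(0.1716) = 3.351253
CI = T_est +/- z * SE_est, so width = 2 * z * SE_est = 2 * 2.576 * 3.351253
Width = 17.2657

17.2657


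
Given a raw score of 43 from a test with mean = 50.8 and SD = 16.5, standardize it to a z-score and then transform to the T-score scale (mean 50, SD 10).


z = (X - mean) / SD = (43 - 50.8) / 16.5
z = -7.8 / 16.5
z = -0.4727
T-score = T = 50 + 10z
Carry z at full precision (z = -7.8 / 16.5) into the conversion:
T-score = 50 + 10 * (-7.8 / 16.5) = 50 + -78 / 16.5
T-score = 50 + -4.7273
T-score = 45.2727

45.2727


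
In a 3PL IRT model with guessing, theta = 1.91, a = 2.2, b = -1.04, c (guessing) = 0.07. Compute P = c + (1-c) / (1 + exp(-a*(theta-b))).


logit = 2.2*(1.91 - -1.04) = 6.49
P* = 1/(1 + exp(-6.49)) = 0.9985
P = 0.07 + (1 - 0.07) * 0.9985
P = 0.9986

0.9986


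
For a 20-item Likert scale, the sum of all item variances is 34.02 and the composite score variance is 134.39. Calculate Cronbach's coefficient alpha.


alpha = (k/(k-1)) * (1 - sum(si^2)/s_total^2)
= (20/19) * (1 - 34.02/134.39)
alpha = 0.7862

0.7862


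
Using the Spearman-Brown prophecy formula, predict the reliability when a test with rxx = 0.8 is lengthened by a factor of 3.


r_new = (n * rxx) / (1 + (n-1) * rxx)
r_new = (3 * 0.8) / (1 + 2 * 0.8)
r_new = 2.4 / 2.6
r_new = 0.9231

0.9231


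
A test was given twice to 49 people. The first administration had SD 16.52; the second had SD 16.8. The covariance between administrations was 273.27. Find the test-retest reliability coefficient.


r = cov(X,Y) / (SD_X * SD_Y)
r = 273.27 / (16.52 * 16.8)
r = 273.27 / 277.536
r = 0.9846

0.9846


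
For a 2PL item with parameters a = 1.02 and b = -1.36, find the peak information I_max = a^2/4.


For 2PL, max info at theta = b = -1.36
I_max = a^2 / 4 = 1.02^2 / 4
= 1.0404 / 4
I_max = 0.2601

0.2601


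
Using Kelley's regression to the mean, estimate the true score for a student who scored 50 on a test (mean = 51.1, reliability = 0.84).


T_est = rxx * X + (1 - rxx) * mean
T_est = 0.84 * 50 + 0.16 * 51.1
T_est = 42.0 + 8.176
T_est = 50.176

50.176


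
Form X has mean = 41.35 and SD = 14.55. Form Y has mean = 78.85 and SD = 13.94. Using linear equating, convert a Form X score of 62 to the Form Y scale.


slope = SD_Y / SD_X = 13.94 / 14.55 ~ 0.9581
intercept = mean_Y - slope * mean_X = 78.85 - (13.94 / 14.55) * 41.35 ~ 39.2336
Y = slope * X + intercept. To avoid rounding drift from the rounded slope/intercept, evaluate the equivalent form Y = mean_Y + SD_Y * (X - mean_X) / SD_X at full precision:
Y = 78.85 + 13.94 * (62 - 41.35) / 14.55
Y = 78.85 + 13.94 * 20.65 / 14.55
Y = 78.85 + 287.861 / 14.55
Y = 78.85 + 19.7843
Y = 98.6343

98.6343


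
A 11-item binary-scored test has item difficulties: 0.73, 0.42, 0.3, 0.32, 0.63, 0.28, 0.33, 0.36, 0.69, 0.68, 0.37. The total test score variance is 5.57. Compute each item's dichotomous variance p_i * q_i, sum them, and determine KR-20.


For each item, compute p_i * q_i:
  Item 1: 0.73 * 0.27 = 0.1971
  Item 2: 0.42 * 0.58 = 0.2436
  Item 3: 0.3 * 0.7 = 0.21
  Item 4: 0.32 * 0.68 = 0.2176
  Item 5: 0.63 * 0.37 = 0.2331
  Item 6: 0.28 * 0.72 = 0.2016
  Item 7: 0.33 * 0.67 = 0.2211
  Item 8: 0.36 * 0.64 = 0.2304
  Item 9: 0.69 * 0.31 = 0.2139
  Item 10: 0.68 * 0.32 = 0.2176
  Item 11: 0.37 * 0.63 = 0.2331
Sum(p_i * q_i) = 0.1971 + 0.2436 + 0.21 + 0.2176 + 0.2331 + 0.2016 + 0.2211 + 0.2304 + 0.2139 + 0.2176 + 0.2331 = 2.4191
KR-20 = (k/(k-1)) * (1 - Sum(p_i*q_i) / Var_total)
= (11/10) * (1 - 2.4191/5.57)
= 1.1 * 0.5657
KR-20 = 0.6223

0.6223


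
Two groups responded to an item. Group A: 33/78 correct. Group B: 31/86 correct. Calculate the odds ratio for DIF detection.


Odds_A = 33/45 = 0.7333
Odds_B = 31/55 = 0.5636
OR = Odds_A / Odds_B = 0.7333 / 0.5636
Exactly, OR = (33 * 55) / (45 * 31) = 1815 / 1395
OR = 1.3011

1.3011


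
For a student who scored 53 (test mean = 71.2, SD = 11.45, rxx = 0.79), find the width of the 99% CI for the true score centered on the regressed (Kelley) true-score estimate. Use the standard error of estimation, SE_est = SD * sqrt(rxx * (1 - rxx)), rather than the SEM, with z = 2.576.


True score estimate = 0.79*53 + 0.21*71.2 = 56.822
SE_est = SD * sqrt(rxx * (1 - rxx)) = 11.45 * sqrt(0.79 * 0.21) = 11.45 * sqrt(0.1659) = 4.663679
CI = T_est +/- z * SE_est, so width = 2 * z * SE_est = 2 * 2.576 * 4.663679
Width = 24.0273

24.0273
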